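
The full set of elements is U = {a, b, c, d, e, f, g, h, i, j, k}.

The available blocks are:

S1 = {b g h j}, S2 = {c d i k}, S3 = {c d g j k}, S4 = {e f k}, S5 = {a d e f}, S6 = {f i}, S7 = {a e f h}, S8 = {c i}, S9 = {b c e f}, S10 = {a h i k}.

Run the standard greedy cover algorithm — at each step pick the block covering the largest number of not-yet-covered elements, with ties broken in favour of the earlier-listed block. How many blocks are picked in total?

Greedy: pick S3 (covers 5 new) → pick S7 (covers 4 new) → pick S1 (covers 1 new) → pick S2 (covers 1 new). Total picks: 4.
(The true minimum cover uses only 3 blocks, so greedy is not optimal here.)

4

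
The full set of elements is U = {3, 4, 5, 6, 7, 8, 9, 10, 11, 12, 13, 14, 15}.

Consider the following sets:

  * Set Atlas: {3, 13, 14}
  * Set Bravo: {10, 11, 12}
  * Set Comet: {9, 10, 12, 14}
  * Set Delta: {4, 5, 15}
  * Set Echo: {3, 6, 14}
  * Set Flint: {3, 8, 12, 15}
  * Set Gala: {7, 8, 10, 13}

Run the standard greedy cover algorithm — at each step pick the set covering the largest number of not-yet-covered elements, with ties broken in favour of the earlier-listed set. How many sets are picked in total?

Greedy: pick Comet (covers 4 new) → pick Delta (covers 3 new) → pick Gala (covers 3 new) → pick Echo (covers 2 new) → pick Bravo (covers 1 new). Total picks: 5.

5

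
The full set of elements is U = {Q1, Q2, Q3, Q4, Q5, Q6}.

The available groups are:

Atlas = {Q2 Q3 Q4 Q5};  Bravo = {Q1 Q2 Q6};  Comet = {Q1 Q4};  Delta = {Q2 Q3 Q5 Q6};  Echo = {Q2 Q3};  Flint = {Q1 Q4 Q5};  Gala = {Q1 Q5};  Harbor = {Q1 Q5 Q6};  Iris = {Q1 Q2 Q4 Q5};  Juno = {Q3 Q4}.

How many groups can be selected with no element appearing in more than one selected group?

Echo, Gala are pairwise disjoint (Echo={Q2,Q3}; Gala={Q1,Q5}).
Every remaining group overlaps one of these, and no 3 of the listed groups are pairwise disjoint, so 2 is the maximum.

2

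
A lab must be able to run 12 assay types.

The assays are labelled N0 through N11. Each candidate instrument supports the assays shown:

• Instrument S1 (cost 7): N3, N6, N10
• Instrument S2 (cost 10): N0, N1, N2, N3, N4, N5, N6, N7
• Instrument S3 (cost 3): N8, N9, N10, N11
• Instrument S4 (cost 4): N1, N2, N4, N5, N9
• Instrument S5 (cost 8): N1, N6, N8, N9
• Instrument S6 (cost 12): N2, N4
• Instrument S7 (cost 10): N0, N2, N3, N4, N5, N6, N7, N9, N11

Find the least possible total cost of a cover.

13

S2, S3 together cover every assay (S2 ∪ S3 = {N0, N1, N2, N3, N4, N5, N6, N7, N8, N9, N10, N11}); total cost 10 + 3 = 13.
The greedy pick S3, S4, S2 costs 17; no covering selection beats 13.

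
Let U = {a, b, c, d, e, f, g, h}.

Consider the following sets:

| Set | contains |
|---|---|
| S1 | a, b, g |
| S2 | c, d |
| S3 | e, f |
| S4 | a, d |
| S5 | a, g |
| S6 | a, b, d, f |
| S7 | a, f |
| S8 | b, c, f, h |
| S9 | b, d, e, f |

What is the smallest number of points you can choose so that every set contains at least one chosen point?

Take T = {a, d, f}. Each listed set contains at least one of these, so T is a hitting set of size 3.
The sets S2, S3, S5 are pairwise disjoint, so any hitting set needs a separate point for each — at least 3. Hence 3 is optimal.

3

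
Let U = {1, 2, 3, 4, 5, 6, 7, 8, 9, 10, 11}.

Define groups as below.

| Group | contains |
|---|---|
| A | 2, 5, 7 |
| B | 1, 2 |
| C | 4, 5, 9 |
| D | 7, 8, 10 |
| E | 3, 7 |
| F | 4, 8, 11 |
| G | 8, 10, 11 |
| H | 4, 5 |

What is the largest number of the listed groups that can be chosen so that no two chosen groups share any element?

B, C, E, G are pairwise disjoint (B={1,2}; C={4,5,9}; E={3,7}; G={8,10,11}).
Every remaining group overlaps one of these, and no 5 of the listed groups are pairwise disjoint, so 4 is the maximum.

4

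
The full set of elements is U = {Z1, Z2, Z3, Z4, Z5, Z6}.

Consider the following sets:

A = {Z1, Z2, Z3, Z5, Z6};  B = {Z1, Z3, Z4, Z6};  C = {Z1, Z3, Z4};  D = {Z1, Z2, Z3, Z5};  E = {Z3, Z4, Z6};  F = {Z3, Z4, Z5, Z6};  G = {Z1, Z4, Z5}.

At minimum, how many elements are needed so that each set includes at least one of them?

Take H = {Z1, Z4}. Each listed set contains at least one of these, so H is a hitting set of size 2.
No single element lies in every set, so at least 2 are needed and 2 is optimal.

2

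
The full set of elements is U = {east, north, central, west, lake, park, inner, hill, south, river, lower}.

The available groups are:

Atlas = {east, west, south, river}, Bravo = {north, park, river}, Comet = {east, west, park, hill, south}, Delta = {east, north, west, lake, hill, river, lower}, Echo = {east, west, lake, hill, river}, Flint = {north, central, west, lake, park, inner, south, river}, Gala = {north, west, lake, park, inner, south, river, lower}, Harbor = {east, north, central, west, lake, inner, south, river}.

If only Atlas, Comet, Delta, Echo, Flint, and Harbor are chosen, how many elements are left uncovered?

0

Union of Atlas, Comet, Delta, Echo, Flint, Harbor = {east, north, central, west, lake, park, inner, hill, south, river, lower} — that's every element, so 0 are uncovered.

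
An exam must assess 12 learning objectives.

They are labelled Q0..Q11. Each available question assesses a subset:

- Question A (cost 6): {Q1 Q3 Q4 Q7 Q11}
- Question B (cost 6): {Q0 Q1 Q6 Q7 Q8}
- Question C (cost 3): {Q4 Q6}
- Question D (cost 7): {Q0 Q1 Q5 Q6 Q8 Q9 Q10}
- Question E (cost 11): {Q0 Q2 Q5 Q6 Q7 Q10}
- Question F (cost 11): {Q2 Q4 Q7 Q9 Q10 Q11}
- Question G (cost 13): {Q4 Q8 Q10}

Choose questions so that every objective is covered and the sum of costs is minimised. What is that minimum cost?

24

A, D, E together cover every objective (A ∪ D ∪ E = {Q0, Q1, Q2, Q3, Q4, Q5, Q6, Q7, Q8, Q9, Q10, Q11}); total cost 6 + 7 + 11 = 24.
No covering selection has total cost below 24.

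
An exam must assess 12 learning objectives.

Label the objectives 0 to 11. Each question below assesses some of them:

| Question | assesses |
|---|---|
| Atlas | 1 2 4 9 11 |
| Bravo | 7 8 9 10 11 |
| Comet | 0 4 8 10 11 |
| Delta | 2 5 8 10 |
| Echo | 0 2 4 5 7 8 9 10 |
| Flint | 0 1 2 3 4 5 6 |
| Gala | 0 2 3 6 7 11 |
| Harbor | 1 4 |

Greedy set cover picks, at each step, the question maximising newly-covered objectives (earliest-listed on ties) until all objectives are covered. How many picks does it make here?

3

Greedy: pick Echo (covers 8 new) → pick Flint (covers 3 new) → pick Atlas (covers 1 new). Total picks: 3.
(The true minimum cover uses only 2 questions, so greedy is not optimal here.)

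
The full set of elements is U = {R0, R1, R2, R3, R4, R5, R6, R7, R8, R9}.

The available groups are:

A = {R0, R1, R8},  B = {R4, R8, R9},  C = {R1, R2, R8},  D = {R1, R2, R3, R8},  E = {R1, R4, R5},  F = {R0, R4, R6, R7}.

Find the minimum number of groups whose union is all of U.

Take {B, D, E, F}. Their union is {R0, R1, R2, R3, R4, R5, R6, R7, R8, R9}, which is all 10 elements.
Only E contains R5, so E is forced; the remaining 7 elements need at least 3 more groups (each remaining group adds at most 3) — so at least 4 groups are needed, and 4 is optimal.

4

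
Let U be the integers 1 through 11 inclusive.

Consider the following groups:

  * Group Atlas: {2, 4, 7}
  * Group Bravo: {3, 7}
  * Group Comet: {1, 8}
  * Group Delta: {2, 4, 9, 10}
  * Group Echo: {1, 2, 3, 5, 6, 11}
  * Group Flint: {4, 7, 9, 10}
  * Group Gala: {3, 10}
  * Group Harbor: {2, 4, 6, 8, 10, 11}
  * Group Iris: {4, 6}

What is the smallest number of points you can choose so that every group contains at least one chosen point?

H = {1, 3, 4} meets every group (each contains at least one member of H), and |H| = 3.
The groups Bravo, Comet, Delta are pairwise disjoint, so any hitting set needs a separate point for each — at least 3. Hence 3 is optimal.

3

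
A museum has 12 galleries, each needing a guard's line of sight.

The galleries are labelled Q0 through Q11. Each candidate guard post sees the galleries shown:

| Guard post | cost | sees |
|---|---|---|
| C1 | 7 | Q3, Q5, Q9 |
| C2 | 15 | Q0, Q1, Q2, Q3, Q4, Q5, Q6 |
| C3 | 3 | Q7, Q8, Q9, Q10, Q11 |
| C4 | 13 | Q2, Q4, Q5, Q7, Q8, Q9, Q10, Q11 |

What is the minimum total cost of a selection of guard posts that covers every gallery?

C2, C3 together cover every gallery (C2 ∪ C3 = {Q0, Q1, Q2, Q3, Q4, Q5, Q6, Q7, Q8, Q9, Q10, Q11}); total cost 15 + 3 = 18.
No covering selection has total cost below 18.

18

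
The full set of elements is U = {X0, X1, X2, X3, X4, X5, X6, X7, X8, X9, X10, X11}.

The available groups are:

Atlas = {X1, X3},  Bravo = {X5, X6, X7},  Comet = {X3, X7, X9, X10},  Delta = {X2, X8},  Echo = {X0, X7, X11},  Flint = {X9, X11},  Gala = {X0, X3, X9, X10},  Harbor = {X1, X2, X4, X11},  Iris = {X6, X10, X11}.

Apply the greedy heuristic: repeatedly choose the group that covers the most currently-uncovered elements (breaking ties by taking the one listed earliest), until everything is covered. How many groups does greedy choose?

Greedy: pick Comet (covers 4 new) → pick Harbor (covers 4 new) → pick Bravo (covers 2 new) → pick Delta (covers 1 new) → pick Echo (covers 1 new). Total picks: 5.
(The true minimum cover uses only 4 groups, so greedy is not optimal here.)

5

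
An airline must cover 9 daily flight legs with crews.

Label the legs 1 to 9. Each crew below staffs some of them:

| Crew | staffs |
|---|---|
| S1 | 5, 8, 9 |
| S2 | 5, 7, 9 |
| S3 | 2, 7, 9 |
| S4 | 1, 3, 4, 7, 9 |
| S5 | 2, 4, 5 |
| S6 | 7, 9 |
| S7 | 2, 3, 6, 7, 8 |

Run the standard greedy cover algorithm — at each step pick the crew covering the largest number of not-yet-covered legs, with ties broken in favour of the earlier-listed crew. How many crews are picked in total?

3

Greedy: pick S4 (covers 5 new) → pick S7 (covers 3 new) → pick S1 (covers 1 new). Total picks: 3.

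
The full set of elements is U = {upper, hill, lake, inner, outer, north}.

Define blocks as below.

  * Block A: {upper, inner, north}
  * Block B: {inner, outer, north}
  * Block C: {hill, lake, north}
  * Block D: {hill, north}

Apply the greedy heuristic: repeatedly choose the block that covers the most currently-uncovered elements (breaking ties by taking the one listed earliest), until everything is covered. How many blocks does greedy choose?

3

Greedy: pick A (covers 3 new) → pick C (covers 2 new) → pick B (covers 1 new). Total picks: 3.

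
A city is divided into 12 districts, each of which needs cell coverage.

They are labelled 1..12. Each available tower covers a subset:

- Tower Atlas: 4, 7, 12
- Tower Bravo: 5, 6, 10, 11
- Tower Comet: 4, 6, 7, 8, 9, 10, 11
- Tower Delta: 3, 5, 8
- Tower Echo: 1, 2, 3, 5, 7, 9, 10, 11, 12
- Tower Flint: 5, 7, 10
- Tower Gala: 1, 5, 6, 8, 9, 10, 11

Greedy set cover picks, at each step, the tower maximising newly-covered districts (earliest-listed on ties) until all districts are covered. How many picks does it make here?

2

Greedy: pick Echo (covers 9 new) → pick Comet (covers 3 new). Total picks: 2.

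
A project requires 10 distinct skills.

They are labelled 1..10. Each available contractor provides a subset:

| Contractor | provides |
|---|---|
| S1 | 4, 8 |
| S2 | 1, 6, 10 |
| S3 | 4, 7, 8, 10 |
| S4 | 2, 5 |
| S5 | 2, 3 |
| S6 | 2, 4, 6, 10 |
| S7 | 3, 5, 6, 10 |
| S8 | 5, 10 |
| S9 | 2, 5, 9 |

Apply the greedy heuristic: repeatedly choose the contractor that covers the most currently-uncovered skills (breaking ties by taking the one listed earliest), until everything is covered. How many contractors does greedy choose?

Greedy: pick S3 (covers 4 new) → pick S7 (covers 3 new) → pick S9 (covers 2 new) → pick S2 (covers 1 new). Total picks: 4.

4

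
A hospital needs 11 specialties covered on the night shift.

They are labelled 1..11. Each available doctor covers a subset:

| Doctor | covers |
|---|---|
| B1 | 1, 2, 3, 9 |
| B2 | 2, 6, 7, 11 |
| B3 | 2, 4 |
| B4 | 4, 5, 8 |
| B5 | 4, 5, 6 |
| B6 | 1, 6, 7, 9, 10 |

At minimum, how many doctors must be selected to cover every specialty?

B1 and B2 and B4 and B6 together: B1 ∪ B2 ∪ B4 ∪ B6 = {1, 2, 3, 4, 5, 6, 7, 8, 9, 10, 11} — every specialty is covered.
Only B1 contains 3, so B1 is forced; the remaining 7 specialties need at least 3 more doctors (each remaining doctor adds at most 3) — so at least 4 doctors are needed, and 4 is optimal.

4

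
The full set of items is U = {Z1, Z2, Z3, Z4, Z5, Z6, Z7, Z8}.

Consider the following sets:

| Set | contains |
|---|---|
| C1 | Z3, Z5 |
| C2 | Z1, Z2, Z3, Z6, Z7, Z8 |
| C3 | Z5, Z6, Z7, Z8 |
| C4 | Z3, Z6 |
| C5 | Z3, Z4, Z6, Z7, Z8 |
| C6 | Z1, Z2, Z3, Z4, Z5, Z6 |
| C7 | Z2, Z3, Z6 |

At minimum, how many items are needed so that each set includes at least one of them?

Take H = {Z3, Z5}. Each listed set contains at least one of these, so H is a hitting set of size 2.
No single item lies in every set, so at least 2 are needed and 2 is optimal.

2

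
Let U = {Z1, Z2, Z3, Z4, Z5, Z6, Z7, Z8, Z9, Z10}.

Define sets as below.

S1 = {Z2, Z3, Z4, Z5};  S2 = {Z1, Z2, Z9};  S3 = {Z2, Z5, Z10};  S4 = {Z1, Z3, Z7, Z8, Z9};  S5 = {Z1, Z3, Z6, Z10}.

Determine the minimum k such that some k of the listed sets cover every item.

3

S1 and S4 and S5 together: S1 ∪ S4 ∪ S5 = {Z1, Z2, Z3, Z4, Z5, Z6, Z7, Z8, Z9, Z10} — every item is covered.
Only S1 contains Z4, so S1 is forced; the remaining 6 items need at least 2 more sets (each remaining set adds at most 4) — so at least 3 sets are needed, and 3 is optimal.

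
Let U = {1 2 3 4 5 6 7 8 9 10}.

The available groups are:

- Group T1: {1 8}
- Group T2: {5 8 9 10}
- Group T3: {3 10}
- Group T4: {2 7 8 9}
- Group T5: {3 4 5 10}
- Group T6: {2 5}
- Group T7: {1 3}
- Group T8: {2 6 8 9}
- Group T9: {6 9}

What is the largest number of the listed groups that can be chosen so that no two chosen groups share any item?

4

T1, T3, T6, T9 are pairwise disjoint (T1={1,8}; T3={3,10}; T6={2,5}; T9={6,9}).
Every remaining group overlaps one of these, and no 5 of the listed groups are pairwise disjoint, so 4 is the maximum.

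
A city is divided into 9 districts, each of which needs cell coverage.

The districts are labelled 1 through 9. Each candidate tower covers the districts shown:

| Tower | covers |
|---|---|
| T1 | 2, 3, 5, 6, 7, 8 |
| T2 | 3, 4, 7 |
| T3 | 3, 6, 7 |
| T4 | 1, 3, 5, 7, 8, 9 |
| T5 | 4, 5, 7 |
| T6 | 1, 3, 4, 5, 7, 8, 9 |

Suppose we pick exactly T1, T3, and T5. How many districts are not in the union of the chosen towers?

Union of T1, T3, T5 = {2, 3, 4, 5, 6, 7, 8}.
Not covered: 1, 9 — 2 districts.

2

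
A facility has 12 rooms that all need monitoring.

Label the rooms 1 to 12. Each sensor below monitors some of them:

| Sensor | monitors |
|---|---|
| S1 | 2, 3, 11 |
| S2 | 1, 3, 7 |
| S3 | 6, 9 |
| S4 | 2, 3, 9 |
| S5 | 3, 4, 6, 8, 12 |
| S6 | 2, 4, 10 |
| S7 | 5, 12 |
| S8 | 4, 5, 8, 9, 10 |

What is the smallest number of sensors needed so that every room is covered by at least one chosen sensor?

Take {S1, S2, S5, S8}. Their union is {1, 2, 3, 4, 5, 6, 7, 8, 9, 10, 11, 12}, which is all 12 rooms.
No 3 of the 8 sensors cover everything (all 56 combinations miss at least one room), so 4 is optimal.

4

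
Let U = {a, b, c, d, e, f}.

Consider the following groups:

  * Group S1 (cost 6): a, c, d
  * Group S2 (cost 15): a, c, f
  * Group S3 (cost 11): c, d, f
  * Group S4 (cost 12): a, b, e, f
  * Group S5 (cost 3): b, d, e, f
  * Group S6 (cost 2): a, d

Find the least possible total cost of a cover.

9

S1, S5 together cover every point (S1 ∪ S5 = {a, b, c, d, e, f}); total cost 6 + 3 = 9.
The greedy pick S5, S6, S1 costs 11; no covering selection beats 9.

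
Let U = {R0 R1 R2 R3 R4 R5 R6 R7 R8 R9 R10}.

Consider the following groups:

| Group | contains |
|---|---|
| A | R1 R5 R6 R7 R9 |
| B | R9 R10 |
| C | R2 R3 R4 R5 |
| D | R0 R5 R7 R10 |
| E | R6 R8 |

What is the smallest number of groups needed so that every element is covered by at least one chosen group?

4

A, C, D, and E cover everything between them: the union {R0, R1, R2, R3, R4, R5, R6, R7, R8, R9, R10} is all of U.
Only D contains R0, so D is forced; the remaining 7 elements need at least 3 more groups (each remaining group adds at most 3) — so at least 4 groups are needed, and 4 is optimal.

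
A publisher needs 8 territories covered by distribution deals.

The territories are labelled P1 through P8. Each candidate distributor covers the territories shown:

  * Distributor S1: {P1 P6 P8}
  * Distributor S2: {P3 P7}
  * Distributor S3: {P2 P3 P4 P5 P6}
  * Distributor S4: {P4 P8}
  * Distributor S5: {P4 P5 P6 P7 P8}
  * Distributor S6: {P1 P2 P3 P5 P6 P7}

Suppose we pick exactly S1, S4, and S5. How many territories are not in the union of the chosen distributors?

Union of S1, S4, S5 = {P1, P4, P5, P6, P7, P8}.
Not covered: P2, P3 — 2 territories.

2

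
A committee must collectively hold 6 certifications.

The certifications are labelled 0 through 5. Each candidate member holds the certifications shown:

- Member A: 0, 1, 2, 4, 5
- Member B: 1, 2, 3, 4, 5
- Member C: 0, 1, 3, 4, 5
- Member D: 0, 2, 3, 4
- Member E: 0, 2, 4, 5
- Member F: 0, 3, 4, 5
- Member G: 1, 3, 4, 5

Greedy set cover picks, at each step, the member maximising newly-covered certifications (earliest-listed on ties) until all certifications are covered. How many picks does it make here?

2

Greedy: pick A (covers 5 new) → pick B (covers 1 new). Total picks: 2.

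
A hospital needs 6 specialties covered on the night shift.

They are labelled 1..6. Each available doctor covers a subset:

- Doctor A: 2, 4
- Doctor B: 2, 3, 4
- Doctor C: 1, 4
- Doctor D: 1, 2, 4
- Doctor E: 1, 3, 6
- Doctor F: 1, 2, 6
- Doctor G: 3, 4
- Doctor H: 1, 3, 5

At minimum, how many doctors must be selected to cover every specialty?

3

D and E and H together: D ∪ E ∪ H = {1, 2, 3, 4, 5, 6} — every specialty is covered.
Only H contains 5, so H is forced; the remaining 3 specialties need at least 2 more doctors (each remaining doctor adds at most 2) — so at least 3 doctors are needed, and 3 is optimal.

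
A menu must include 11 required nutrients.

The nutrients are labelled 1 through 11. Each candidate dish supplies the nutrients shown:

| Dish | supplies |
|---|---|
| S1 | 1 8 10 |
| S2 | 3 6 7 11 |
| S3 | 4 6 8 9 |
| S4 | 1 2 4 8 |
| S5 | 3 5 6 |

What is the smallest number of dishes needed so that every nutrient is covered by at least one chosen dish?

Take {S1, S2, S3, S4, S5}. Their union is {1, 2, 3, 4, 5, 6, 7, 8, 9, 10, 11}, which is all 11 nutrients.
No 4 of the 5 dishes cover everything (all 5 combinations miss at least one nutrient), so 5 is optimal.

5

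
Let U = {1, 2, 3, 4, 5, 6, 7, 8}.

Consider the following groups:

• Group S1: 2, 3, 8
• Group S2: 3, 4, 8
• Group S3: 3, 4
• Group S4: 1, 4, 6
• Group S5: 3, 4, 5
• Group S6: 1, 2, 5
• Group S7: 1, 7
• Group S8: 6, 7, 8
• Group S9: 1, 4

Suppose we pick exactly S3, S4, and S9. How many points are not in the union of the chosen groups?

Union of S3, S4, S9 = {1, 3, 4, 6}.
Not covered: 2, 5, 7, 8 — 4 points.

4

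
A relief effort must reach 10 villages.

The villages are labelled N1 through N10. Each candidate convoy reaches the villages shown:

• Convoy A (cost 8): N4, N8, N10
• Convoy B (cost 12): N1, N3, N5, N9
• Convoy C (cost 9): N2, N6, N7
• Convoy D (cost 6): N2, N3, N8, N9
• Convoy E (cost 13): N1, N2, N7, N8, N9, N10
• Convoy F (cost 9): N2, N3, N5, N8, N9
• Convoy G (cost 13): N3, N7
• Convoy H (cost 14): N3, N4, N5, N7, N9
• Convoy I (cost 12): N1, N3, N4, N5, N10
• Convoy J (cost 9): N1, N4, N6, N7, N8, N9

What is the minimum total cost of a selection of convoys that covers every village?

26

A, F, J together cover every village (A ∪ F ∪ J = {N1, N2, N3, N4, N5, N6, N7, N8, N9, N10}); total cost 8 + 9 + 9 = 26.
The greedy pick D, J, I costs 27; no covering selection beats 26.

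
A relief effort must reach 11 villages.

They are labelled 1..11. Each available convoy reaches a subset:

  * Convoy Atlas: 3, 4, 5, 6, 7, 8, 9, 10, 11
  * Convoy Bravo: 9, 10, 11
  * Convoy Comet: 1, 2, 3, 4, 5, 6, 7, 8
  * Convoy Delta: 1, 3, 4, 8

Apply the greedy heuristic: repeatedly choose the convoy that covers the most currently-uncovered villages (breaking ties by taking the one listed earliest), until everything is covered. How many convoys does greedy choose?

2

Greedy: pick Atlas (covers 9 new) → pick Comet (covers 2 new). Total picks: 2.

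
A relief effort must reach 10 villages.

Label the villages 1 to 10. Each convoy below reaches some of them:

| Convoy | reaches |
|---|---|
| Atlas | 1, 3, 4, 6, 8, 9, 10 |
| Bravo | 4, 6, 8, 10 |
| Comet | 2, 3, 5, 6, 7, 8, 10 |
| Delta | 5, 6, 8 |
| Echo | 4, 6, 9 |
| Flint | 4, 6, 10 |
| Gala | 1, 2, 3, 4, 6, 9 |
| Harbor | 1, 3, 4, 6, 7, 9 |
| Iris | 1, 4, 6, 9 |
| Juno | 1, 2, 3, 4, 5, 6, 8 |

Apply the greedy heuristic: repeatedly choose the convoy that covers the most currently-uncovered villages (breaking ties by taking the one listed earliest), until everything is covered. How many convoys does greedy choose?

Greedy: pick Atlas (covers 7 new) → pick Comet (covers 3 new). Total picks: 2.

2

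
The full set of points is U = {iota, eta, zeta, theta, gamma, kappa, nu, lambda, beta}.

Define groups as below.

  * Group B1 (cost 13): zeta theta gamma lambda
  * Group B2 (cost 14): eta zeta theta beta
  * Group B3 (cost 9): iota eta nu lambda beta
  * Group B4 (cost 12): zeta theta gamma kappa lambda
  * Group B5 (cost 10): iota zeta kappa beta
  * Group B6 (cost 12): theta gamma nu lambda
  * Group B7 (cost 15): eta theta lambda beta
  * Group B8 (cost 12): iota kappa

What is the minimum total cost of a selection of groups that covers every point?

B3, B4 together cover every point (B3 ∪ B4 = {iota, eta, zeta, theta, gamma, kappa, nu, lambda, beta}); total cost 9 + 12 = 21.
No covering selection has total cost below 21.

21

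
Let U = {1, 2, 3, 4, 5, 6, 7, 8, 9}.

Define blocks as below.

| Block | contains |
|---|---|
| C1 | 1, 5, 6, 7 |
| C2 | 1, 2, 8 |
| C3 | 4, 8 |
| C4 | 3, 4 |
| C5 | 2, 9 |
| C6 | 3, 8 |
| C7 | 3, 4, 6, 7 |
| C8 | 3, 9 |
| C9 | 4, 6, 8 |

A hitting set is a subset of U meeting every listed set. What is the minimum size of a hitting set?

Take H = {1, 2, 3, 8}. Each listed block contains at least one of these, so H is a hitting set of size 4.
No choice of 3 elements meets every block, so 4 is the minimum.

4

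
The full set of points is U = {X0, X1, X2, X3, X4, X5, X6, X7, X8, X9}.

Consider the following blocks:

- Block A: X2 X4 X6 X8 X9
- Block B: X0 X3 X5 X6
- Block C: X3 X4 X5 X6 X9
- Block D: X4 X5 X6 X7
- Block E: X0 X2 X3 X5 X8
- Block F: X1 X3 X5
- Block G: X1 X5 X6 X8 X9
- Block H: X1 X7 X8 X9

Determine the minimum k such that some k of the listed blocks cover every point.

D and E and H together: D ∪ E ∪ H = {X0, X1, X2, X3, X4, X5, X6, X7, X8, X9} — every point is covered.
No 2 of the 8 blocks cover everything (all 28 combinations miss at least one point), so 3 is optimal.

3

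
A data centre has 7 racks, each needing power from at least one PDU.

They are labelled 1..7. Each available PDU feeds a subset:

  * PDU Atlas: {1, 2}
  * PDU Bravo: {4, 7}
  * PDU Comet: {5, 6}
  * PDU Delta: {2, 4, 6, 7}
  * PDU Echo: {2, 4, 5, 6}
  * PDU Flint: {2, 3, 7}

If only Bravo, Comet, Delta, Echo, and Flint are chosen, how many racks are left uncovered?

1

Union of Bravo, Comet, Delta, Echo, Flint = {2, 3, 4, 5, 6, 7}.
Not covered: 1 — 1 rack.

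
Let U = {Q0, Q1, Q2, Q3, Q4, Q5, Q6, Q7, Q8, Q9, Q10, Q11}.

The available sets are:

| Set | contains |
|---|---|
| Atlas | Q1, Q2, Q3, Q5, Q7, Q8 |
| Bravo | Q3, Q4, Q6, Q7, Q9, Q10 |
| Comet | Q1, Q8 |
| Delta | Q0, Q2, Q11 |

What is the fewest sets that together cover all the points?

3

Atlas and Bravo and Delta together: Atlas ∪ Bravo ∪ Delta = {Q0, Q1, Q2, Q3, Q4, Q5, Q6, Q7, Q8, Q9, Q10, Q11} — every point is covered.
Only Delta contains Q0, so Delta is forced; the remaining 9 points need at least 2 more sets (each remaining set adds at most 6) — so at least 3 sets are needed, and 3 is optimal.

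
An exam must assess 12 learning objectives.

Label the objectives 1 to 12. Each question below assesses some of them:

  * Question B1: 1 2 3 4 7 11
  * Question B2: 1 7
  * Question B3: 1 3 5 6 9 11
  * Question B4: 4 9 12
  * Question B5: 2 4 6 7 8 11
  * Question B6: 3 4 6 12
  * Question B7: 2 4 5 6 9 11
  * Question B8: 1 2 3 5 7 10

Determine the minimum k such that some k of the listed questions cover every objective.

3

B4 and B5 and B8 together: B4 ∪ B5 ∪ B8 = {1, 2, 3, 4, 5, 6, 7, 8, 9, 10, 11, 12} — every objective is covered.
Only B5 contains 8, so B5 is forced; the remaining 6 objectives need at least 2 more questions (each remaining question adds at most 4) — so at least 3 questions are needed, and 3 is optimal.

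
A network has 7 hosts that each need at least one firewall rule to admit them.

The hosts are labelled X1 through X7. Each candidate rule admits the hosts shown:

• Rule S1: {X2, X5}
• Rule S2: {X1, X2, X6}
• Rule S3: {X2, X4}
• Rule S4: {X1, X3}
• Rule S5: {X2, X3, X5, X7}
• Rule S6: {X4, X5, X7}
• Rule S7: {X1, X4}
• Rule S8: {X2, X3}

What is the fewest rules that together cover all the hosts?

Take {S2, S4, S6}. Their union is {X1, X2, X3, X4, X5, X6, X7}, which is all 7 hosts.
Only S2 contains X6, so S2 is forced; the remaining 4 hosts need at least 2 more rules (each remaining rule adds at most 3) — so at least 3 rules are needed, and 3 is optimal.

3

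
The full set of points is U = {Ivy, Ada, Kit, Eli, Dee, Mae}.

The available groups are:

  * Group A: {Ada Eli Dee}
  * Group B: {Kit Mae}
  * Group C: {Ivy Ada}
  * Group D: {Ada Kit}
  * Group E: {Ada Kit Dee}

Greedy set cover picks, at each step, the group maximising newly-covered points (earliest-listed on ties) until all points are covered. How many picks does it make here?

Greedy: pick A (covers 3 new) → pick B (covers 2 new) → pick C (covers 1 new). Total picks: 3.

3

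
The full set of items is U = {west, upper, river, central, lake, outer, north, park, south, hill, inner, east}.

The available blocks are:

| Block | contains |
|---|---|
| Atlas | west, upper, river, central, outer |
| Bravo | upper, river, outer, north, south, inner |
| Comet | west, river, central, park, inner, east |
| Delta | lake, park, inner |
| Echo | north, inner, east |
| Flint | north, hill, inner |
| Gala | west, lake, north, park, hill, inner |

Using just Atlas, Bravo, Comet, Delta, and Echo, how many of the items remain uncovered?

Union of Atlas, Bravo, Comet, Delta, Echo = {west, upper, river, central, lake, outer, north, park, south, inner, east}.
Not covered: hill — 1 item.

1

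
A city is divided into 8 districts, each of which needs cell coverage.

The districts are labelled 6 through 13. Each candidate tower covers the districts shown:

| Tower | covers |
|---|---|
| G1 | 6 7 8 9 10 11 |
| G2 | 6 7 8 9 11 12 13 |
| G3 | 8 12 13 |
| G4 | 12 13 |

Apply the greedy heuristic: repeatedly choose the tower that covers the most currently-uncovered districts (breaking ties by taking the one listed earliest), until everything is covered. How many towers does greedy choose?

Greedy: pick G2 (covers 7 new) → pick G1 (covers 1 new). Total picks: 2.

2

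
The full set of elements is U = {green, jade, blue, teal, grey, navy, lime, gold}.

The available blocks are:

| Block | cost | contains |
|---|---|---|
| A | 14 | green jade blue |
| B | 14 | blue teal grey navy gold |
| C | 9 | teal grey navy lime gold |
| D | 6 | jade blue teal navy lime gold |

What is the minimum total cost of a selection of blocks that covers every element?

23

A, C together cover every element (A ∪ C = {green, jade, blue, teal, grey, navy, lime, gold}); total cost 14 + 9 = 23.
The greedy pick D, C, A costs 29; no covering selection beats 23.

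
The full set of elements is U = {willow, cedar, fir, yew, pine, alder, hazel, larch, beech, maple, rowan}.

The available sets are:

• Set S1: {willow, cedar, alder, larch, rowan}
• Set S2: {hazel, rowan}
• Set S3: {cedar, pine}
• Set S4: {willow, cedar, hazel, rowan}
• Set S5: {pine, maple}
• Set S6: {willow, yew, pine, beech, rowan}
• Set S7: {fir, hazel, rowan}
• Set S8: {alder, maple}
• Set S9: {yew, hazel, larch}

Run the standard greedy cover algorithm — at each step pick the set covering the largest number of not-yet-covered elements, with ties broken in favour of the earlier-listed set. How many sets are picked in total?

4

Greedy: pick S1 (covers 5 new) → pick S6 (covers 3 new) → pick S7 (covers 2 new) → pick S5 (covers 1 new). Total picks: 4.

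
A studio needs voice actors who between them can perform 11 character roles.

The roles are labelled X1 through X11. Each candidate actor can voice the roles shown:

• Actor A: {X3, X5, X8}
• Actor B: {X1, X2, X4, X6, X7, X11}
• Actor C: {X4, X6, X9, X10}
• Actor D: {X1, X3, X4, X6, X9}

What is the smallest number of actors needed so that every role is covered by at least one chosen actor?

3

A and B and C together: A ∪ B ∪ C = {X1, X2, X3, X4, X5, X6, X7, X8, X9, X10, X11} — every role is covered.
Only B contains X2, so B is forced; the remaining 5 roles need at least 2 more actors (each remaining actor adds at most 3) — so at least 3 actors are needed, and 3 is optimal.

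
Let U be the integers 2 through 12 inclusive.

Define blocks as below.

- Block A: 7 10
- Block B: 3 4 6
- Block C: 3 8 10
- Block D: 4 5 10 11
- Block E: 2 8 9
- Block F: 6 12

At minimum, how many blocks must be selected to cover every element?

A, C, D, E, and F cover everything between them: the union {2, 3, 4, 5, 6, 7, 8, 9, 10, 11, 12} is all of U.
No 4 of the 6 blocks cover everything (all 15 combinations miss at least one element), so 5 is optimal.

5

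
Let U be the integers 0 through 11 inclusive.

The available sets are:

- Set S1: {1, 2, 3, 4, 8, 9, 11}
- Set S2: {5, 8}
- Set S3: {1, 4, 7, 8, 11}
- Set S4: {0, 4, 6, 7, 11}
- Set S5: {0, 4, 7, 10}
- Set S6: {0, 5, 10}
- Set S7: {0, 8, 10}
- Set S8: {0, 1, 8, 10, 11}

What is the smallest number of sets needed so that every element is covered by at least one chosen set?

3

S1, S4, and S6 cover everything between them: the union {0, 1, 2, 3, 4, 5, 6, 7, 8, 9, 10, 11} is all of U.
Only S1 contains 2, so S1 is forced; the remaining 5 elements need at least 2 more sets (each remaining set adds at most 3) — so at least 3 sets are needed, and 3 is optimal.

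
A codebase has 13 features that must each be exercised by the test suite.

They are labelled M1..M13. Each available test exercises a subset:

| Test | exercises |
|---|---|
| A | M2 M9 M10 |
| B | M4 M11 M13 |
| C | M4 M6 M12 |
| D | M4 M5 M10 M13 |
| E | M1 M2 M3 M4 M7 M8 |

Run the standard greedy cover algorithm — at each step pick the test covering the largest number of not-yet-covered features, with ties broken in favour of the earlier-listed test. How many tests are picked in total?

Greedy: pick E (covers 6 new) → pick D (covers 3 new) → pick C (covers 2 new) → pick A (covers 1 new) → pick B (covers 1 new). Total picks: 5.

5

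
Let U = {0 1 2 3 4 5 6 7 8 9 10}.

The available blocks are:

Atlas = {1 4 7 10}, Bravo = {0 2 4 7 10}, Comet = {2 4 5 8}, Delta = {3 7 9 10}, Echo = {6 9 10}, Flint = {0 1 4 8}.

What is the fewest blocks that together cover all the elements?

4

Comet, Delta, Echo, and Flint cover everything between them: the union {0, 1, 2, 3, 4, 5, 6, 7, 8, 9, 10} is all of U.
No 3 of the 6 blocks cover everything (all 20 combinations miss at least one element), so 4 is optimal.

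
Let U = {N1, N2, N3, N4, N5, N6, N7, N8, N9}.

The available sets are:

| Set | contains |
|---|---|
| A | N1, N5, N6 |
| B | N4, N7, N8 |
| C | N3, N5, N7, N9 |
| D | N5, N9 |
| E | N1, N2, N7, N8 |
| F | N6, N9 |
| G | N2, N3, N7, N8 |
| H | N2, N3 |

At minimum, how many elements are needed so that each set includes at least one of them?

4

T = {N2, N5, N6, N8} meets every set (each contains at least one member of T), and |T| = 4.
No choice of 3 elements meets every set, so 4 is the minimum.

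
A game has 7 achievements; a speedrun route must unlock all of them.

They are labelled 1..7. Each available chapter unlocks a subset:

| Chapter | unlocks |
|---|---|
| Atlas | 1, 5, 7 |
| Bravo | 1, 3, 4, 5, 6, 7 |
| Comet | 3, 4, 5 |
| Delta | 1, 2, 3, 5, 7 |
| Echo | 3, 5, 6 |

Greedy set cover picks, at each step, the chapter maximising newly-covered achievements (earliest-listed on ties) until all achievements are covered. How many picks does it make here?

Greedy: pick Bravo (covers 6 new) → pick Delta (covers 1 new). Total picks: 2.

2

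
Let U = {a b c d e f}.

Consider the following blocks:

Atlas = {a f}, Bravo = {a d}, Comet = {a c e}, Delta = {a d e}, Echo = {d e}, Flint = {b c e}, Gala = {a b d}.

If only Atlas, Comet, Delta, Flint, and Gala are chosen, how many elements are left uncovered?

0

Union of Atlas, Comet, Delta, Flint, Gala = {a, b, c, d, e, f} — that's every element, so 0 are uncovered.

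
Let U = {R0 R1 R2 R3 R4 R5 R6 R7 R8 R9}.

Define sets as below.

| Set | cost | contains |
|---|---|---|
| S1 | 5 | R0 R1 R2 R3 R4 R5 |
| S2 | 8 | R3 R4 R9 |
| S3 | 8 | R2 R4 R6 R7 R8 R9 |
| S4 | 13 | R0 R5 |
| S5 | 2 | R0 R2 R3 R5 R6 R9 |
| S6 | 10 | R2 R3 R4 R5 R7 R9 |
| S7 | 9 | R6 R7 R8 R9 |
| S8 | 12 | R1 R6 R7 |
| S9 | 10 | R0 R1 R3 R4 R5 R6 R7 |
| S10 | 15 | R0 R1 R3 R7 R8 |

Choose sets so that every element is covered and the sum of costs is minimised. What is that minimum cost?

S1, S3 together cover every element (S1 ∪ S3 = {R0, R1, R2, R3, R4, R5, R6, R7, R8, R9}); total cost 5 + 8 = 13.
The greedy pick S5, S1, S3 costs 15; no covering selection beats 13.

13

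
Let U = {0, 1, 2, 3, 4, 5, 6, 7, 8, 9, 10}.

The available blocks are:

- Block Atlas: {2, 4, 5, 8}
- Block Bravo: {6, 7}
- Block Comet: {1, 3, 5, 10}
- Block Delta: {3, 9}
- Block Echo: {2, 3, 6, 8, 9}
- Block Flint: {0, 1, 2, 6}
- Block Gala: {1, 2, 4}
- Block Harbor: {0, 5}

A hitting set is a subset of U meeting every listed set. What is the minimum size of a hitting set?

4

Take H = {0, 2, 3, 7}. Each listed block contains at least one of these, so H is a hitting set of size 4.
The blocks Bravo, Delta, Gala, Harbor are pairwise disjoint, so any hitting set needs a separate point for each — at least 4. Hence 4 is optimal.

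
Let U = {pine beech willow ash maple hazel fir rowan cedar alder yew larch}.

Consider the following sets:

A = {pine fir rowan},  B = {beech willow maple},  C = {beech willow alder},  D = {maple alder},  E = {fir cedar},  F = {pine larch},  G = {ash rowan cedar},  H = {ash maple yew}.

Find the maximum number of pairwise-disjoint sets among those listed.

C, E, F, H are pairwise disjoint (C={beech,willow,alder}; E={fir,cedar}; F={pine,larch}; H={ash,maple,yew}).
Every remaining set overlaps one of these, and no 5 of the listed sets are pairwise disjoint, so 4 is the maximum.

4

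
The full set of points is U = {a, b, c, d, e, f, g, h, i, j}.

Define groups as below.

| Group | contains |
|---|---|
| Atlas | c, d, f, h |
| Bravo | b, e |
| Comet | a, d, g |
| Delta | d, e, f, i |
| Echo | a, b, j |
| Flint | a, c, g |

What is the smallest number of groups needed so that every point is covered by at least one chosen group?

4

Atlas and Delta and Echo and Flint together: Atlas ∪ Delta ∪ Echo ∪ Flint = {a, b, c, d, e, f, g, h, i, j} — every point is covered.
No 3 of the 6 groups cover everything (all 20 combinations miss at least one point), so 4 is optimal.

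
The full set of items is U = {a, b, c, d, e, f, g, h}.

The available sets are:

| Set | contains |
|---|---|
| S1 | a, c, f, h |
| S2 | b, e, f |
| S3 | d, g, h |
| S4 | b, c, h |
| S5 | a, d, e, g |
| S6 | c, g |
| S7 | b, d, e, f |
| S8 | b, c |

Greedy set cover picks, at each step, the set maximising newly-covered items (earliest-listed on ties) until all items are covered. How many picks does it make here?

3

Greedy: pick S1 (covers 4 new) → pick S5 (covers 3 new) → pick S2 (covers 1 new). Total picks: 3.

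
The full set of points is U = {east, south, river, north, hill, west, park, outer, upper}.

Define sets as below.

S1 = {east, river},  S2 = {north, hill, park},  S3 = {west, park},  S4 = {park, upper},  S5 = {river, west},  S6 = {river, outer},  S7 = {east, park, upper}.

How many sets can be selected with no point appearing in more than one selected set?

S6, S7 are pairwise disjoint (S6={river,outer}; S7={east,park,upper}).
Every remaining set overlaps one of these, and no 3 of the listed sets are pairwise disjoint, so 2 is the maximum.

2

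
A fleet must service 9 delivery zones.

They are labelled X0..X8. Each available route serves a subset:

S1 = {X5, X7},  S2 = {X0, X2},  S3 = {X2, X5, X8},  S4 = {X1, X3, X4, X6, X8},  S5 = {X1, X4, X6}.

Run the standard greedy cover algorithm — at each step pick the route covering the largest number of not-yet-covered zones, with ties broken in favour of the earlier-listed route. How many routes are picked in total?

3

Greedy: pick S4 (covers 5 new) → pick S1 (covers 2 new) → pick S2 (covers 2 new). Total picks: 3.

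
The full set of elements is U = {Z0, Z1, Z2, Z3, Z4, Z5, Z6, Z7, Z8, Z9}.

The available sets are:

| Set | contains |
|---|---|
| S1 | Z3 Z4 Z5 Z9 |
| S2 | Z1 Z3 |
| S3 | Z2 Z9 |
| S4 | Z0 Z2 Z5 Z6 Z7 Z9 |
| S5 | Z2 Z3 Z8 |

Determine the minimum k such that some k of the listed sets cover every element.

4

Take {S1, S2, S4, S5}. Their union is {Z0, Z1, Z2, Z3, Z4, Z5, Z6, Z7, Z8, Z9}, which is all 10 elements.
No 3 of the 5 sets cover everything (all 10 combinations miss at least one element), so 4 is optimal.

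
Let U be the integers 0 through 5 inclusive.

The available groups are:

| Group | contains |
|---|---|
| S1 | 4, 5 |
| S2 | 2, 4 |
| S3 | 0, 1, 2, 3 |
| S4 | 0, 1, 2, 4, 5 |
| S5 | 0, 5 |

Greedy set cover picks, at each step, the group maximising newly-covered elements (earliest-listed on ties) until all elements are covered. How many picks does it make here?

Greedy: pick S4 (covers 5 new) → pick S3 (covers 1 new). Total picks: 2.

2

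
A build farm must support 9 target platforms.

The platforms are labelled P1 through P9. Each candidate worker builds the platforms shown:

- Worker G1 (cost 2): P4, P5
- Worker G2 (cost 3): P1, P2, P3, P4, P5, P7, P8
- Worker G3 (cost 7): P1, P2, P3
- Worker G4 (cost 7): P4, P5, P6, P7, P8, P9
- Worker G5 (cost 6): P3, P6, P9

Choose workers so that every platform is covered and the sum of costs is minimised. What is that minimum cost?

G2, G5 together cover every platform (G2 ∪ G5 = {P1, P2, P3, P4, P5, P6, P7, P8, P9}); total cost 3 + 6 = 9.
No covering selection has total cost below 9.

9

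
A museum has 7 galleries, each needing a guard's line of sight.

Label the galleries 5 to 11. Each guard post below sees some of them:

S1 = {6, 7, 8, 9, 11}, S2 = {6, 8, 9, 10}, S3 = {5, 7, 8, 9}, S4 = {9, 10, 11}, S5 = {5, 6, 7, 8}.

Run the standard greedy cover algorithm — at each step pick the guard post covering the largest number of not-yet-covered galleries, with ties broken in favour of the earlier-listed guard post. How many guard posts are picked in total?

Greedy: pick S1 (covers 5 new) → pick S2 (covers 1 new) → pick S3 (covers 1 new). Total picks: 3.
(The true minimum cover uses only 2 guard posts, so greedy is not optimal here.)

3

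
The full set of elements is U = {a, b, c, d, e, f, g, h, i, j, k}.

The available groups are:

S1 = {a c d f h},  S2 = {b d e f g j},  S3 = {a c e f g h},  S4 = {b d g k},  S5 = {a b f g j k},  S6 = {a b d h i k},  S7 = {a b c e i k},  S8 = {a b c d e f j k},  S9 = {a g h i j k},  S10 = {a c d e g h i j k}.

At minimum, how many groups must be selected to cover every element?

S5 and S10 together: S5 ∪ S10 = {a, b, c, d, e, f, g, h, i, j, k} — every element is covered.
No single group has all 11 elements (the largest, S10, has 9), so 2 is optimal.

2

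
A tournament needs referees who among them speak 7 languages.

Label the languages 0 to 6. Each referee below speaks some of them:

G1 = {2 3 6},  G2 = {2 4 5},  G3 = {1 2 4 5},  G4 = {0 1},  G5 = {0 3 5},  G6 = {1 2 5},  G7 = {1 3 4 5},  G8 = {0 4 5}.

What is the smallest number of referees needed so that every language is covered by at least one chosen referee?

Take {G1, G4, G8}. Their union is {0, 1, 2, 3, 4, 5, 6}, which is all 7 languages.
Only G1 contains 6, so G1 is forced; the remaining 4 languages need at least 2 more referees (each remaining referee adds at most 3) — so at least 3 referees are needed, and 3 is optimal.

3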